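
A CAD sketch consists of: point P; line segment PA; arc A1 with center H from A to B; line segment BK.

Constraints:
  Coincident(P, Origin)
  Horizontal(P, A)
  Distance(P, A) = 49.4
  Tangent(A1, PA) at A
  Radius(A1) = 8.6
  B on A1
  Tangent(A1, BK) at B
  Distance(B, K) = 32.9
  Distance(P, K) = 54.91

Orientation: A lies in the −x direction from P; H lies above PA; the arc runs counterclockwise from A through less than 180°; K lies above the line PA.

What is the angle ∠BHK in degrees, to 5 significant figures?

75.351°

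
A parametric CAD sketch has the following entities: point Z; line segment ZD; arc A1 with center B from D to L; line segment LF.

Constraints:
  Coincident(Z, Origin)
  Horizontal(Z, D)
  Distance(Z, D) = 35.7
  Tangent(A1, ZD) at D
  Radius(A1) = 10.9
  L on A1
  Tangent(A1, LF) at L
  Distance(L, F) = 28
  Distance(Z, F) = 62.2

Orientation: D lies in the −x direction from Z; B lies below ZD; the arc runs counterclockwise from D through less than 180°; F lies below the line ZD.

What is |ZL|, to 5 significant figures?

47.537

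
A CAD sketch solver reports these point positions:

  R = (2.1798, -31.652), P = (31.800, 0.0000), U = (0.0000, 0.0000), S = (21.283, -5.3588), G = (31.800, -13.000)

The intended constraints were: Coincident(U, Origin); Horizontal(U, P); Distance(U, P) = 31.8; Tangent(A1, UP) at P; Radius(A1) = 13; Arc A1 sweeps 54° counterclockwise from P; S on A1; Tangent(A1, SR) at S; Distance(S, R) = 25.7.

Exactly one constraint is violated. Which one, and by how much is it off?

Distance(S, R) = 25.7 — off by 6.80.

U = (0.00, 0.00) ✓; U.y = 0.00, P.y = 0.00 ✓; |UP| = 31.80 ✓; ∠(GP, PU) = 90.00° ✓; |GP| = 13.00 ✓; bearing(G→S) − bearing(G→P) = 54.00° ✓; |GS| = 13.00 ✓; ∠(GS, SR) = 90.00° ✓; |SR| = 32.50 ✗.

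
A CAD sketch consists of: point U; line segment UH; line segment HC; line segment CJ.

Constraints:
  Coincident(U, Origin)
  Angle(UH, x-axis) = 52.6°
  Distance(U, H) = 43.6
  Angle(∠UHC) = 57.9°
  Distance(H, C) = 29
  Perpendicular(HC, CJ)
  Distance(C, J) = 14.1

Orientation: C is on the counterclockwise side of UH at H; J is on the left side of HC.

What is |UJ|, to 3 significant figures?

23.6

U is at the origin; UH runs at 52.6° with length 43.6, so H = 43.6·(cos 52.6°, sin 52.6°) = (26.5, 34.6). ∠UHC = 57.9°, so HC runs at 52.6° + (180° − 57.9°) = 175° from the x-axis; with |HC| = 29.0, C = H + 29.0·(cos 175°, sin 175°) = (-2.39, 37.3). HC is perpendicular to CJ; with |CJ| = 14.1 on the left of HC, J = C + 14.1·(-0.0924, -0.996) = (-3.70, 23.3). Then |UJ| = |J − U| = 23.6.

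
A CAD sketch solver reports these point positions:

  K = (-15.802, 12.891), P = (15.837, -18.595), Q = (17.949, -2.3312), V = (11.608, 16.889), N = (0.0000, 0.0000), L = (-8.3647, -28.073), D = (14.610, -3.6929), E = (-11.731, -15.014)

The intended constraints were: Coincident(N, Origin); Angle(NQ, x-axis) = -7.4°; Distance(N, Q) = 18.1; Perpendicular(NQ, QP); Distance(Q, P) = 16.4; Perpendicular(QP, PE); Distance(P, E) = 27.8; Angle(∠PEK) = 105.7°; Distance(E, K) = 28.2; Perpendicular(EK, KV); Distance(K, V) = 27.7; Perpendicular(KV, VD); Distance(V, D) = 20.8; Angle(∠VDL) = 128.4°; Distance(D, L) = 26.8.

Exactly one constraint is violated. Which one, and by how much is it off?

Distance(D, L) = 26.8 — off by 6.70.

N = (0.00, 0.00) ✓; NQ at -7.400° ✓; |NQ| = 18.10 ✓; ∠(NQ, QP) = 90.00° ✓; |QP| = 16.40 ✓; ∠(QP, PE) = 90.00° ✓; |PE| = 27.80 ✓; ∠PEK = 105.7° ✓; |EK| = 28.20 ✓; ∠(EK, KV) = 90.00° ✓; |KV| = 27.70 ✓; ∠(KV, VD) = 90.00° ✓; |VD| = 20.80 ✓; ∠VDL = 128.4° ✓; |DL| = 33.50 ✗.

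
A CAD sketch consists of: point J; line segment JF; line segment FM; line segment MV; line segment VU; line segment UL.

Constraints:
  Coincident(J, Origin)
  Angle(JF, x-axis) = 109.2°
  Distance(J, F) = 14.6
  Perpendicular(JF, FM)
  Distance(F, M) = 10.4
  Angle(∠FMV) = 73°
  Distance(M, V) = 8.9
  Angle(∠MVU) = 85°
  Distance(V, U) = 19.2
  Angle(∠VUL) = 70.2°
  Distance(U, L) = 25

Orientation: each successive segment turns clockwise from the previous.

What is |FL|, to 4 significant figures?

18.55

J is at the origin; JF runs at 109.2° with length 14.6, so F = (-4.801, 13.79). JF ⟂ FM, so FM runs at 19.20°; with |FM| = 10.4, M = (5.020, 17.21). ∠FMV = 73.0° gives MV at -87.80° from the x-axis; with |MV| = 8.9, V = (5.362, 8.315). ∠MVU = 85.0° gives VU at 177.2° from the x-axis; with |VU| = 19.2, U = (-13.82, 9.253). ∠VUL = 70.2° gives UL at 67.40° from the x-axis; with |UL| = 25.0, L = (-4.208, 32.33). Then |FL| = |L − F| = 18.55.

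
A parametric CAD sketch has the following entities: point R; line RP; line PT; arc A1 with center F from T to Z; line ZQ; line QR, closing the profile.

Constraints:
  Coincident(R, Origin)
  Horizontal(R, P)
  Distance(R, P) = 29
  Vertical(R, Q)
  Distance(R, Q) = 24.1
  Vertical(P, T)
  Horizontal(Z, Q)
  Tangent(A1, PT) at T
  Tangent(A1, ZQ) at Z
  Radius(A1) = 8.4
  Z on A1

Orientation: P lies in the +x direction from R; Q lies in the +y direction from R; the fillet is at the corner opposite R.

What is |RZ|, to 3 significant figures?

31.7

R is at the origin; R and P share the same y with |RP| = 29.0 and P on the +x side, so P = (29.0, 0.00). RQ is vertical with |RQ| = 24.1 and Q on the +y side, so Q = (0.00, 24.1). The virtual corner opposite R is at (29.0, 24.1). A1 meets PT tangentially, so FT is at right angles to PT and the tangent condition forces FZ to be normal to ZQ, with radius 8.4, so the center F sits 8.4 in from both sides at F = (20.6, 15.7). That places the tangent points at T = (29.0, 15.7) on PT and Z = (20.6, 24.1) on ZQ. Then |RZ| = |Z − R| = 31.7.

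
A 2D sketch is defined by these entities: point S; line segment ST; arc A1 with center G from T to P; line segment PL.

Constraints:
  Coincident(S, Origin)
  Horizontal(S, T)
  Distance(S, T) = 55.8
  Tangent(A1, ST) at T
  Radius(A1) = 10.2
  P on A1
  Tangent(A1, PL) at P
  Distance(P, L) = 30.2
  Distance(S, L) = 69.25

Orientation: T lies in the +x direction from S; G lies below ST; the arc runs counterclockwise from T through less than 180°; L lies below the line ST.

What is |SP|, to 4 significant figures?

47.92

Checks: |GP| = 10.20 ✓; ∠(GP, PL) = 90.00° ✓; |PL| = 30.20 ✓; |SL| = 69.25 ✓.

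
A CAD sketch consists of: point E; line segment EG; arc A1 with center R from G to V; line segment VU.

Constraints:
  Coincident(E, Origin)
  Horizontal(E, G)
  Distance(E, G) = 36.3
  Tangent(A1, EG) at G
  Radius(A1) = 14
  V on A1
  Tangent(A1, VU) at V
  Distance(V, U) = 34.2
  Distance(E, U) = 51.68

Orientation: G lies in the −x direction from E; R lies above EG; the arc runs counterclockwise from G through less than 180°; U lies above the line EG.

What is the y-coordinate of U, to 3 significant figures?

47.4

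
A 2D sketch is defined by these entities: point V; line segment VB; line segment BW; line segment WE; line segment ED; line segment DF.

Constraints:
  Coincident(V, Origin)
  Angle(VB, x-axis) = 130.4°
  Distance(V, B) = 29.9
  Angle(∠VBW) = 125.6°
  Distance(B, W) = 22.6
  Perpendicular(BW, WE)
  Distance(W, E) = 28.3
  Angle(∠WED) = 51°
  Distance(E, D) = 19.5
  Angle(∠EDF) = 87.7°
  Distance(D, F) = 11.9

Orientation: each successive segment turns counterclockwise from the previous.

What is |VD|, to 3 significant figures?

26.2

BW is perpendicular to WE, so WE runs at -85.2°; with |WE| = 28.3, E = (-39.5, -7.32). ∠WED = 51.0° gives ED at 43.8° from the x-axis; with |ED| = 19.5, D = (-25.5, 6.17). Then |VD| = |D − V| = 26.2.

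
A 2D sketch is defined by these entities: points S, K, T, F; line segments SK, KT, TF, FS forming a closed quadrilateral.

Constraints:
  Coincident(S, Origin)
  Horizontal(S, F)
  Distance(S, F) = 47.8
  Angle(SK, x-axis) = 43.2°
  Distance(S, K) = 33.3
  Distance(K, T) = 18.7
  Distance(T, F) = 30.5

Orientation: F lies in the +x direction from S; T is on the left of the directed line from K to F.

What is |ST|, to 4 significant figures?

51.20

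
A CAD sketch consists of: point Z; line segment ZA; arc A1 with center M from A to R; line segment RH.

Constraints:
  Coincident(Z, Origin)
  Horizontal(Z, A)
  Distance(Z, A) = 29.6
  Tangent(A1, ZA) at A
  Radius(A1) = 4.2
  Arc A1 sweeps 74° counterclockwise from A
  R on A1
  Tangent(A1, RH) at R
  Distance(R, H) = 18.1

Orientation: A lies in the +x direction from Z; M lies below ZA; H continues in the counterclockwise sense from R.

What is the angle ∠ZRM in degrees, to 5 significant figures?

170.79°

Z is at the origin; Z and A share the same y with |ZA| = 29.6 and A on the +x side, so A = (29.600, 0.0000). Since A1 is tangent to ZA there, MA ⟂ ZA, so M = A + (0, -4.2) = (29.600, -4.2000). On A1, A sits at bearing 90° from M; a 74° counterclockwise sweep puts R at bearing 164°, so R = M + 4.2·(cos 164°, sin 164°) = (25.563, -3.0423). Then cos ∠ZRM = RZ·RM / (|RZ||RM|), giving 170.79°.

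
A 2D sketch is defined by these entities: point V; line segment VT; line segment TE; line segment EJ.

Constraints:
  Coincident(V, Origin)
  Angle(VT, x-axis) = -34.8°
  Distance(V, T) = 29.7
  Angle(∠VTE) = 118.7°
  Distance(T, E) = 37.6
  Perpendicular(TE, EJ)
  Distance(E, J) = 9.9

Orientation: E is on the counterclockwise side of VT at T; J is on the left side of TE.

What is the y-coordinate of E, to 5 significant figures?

-0.17316

V is at the origin; VT runs at -34.8° with length 29.7, so T = 29.7·(cos -34.8°, sin -34.8°) = (24.388, -16.950). ∠VTE = 118.7°, so TE runs at -34.8° + (180° − 118.7°) = 26.500° from the x-axis; with |TE| = 37.6, E = T + 37.6·(cos 26.500°, sin 26.500°) = (58.038, -0.17316). So E.y = -0.17316.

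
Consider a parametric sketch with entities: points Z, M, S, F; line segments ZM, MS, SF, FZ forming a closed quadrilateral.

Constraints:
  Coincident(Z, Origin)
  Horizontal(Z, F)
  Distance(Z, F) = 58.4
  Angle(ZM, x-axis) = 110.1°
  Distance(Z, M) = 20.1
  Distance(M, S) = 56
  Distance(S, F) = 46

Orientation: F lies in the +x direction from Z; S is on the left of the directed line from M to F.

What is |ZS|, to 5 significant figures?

61.433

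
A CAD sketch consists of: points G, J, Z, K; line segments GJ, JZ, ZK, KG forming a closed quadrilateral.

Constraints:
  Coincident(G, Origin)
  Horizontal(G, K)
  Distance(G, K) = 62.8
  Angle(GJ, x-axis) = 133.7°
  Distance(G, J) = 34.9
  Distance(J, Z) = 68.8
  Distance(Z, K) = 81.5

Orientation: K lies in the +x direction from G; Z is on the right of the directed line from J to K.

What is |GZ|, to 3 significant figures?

42.1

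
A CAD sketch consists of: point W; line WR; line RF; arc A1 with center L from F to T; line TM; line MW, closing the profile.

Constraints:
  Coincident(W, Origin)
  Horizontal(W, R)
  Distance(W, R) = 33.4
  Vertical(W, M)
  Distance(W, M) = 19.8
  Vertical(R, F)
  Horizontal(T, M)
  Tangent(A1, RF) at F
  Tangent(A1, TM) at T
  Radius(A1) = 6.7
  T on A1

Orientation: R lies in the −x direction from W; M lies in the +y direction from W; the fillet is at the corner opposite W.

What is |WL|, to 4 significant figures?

29.74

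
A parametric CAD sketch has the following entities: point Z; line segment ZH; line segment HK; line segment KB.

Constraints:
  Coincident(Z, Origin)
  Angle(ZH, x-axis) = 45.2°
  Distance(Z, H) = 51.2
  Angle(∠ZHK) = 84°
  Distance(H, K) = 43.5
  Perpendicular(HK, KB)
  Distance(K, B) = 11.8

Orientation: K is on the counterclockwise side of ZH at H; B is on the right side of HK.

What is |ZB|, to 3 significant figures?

73.4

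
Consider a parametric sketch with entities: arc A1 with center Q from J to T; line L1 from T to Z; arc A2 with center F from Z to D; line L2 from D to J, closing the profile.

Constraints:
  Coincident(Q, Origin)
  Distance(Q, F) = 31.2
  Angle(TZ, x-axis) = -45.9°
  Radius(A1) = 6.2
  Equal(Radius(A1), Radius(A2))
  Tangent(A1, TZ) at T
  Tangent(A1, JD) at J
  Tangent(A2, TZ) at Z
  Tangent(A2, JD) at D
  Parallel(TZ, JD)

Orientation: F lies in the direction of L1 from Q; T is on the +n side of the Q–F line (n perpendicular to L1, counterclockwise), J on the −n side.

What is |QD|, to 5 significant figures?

31.810

Tangency of A1 to both parallel lines with radius 6.2 puts T and J at Q ± 6.2·n: T = (4.4524, 4.3147), J = (-4.4524, -4.3147). Equal radii place Z and D the same way about F: Z = F + 6.2·n = (26.165, -18.091), D = F − 6.2·n = (17.260, -26.720). Then |QD| = |D − Q| = 31.810.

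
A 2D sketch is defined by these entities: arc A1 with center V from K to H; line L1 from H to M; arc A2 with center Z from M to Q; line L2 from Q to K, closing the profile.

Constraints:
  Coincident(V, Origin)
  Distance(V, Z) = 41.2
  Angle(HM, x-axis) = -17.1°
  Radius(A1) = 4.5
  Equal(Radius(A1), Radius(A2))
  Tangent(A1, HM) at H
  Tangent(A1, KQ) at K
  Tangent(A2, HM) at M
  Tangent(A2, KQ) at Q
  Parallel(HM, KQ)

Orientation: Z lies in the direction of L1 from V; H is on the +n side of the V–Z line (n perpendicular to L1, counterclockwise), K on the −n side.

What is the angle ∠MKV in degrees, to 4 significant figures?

77.68°

Tangency of A1 to both parallel lines with radius 4.5 puts H and K at V ± 4.5·n: H = (1.323, 4.301), K = (-1.323, -4.301). Equal radii place M and Q the same way about Z: M = Z + 4.5·n = (40.70, -7.813), Q = Z − 4.5·n = (38.06, -16.42). Then cos ∠MKV = KM·KV / (|KM||KV|), giving 77.68°.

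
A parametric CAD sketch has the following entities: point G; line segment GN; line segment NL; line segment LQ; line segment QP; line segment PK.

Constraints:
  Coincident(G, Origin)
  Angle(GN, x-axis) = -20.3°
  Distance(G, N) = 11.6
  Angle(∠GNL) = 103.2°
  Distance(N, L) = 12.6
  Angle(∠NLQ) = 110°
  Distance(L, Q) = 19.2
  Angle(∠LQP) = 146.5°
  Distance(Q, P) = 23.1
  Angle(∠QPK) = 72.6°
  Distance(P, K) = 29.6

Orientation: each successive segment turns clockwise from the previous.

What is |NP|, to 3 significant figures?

42.8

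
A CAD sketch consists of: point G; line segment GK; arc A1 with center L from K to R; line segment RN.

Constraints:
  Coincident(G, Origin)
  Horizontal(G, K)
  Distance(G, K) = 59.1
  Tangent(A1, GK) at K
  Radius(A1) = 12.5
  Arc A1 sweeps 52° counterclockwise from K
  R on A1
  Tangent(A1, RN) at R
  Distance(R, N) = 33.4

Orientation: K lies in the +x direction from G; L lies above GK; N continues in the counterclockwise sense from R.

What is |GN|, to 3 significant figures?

94.8

On A1, K sits at bearing -90° from L; a 52° counterclockwise sweep puts R at bearing -38°, so R = L + 12.5·(cos -38°, sin -38°) = (69.0, 4.80). A1 meets RN tangentially, so LR is at right angles to RN, so RN runs along (−sin -38°, cos -38°); with |RN| = 33.4, N = (89.5, 31.1). Then |GN| = |N − G| = 94.8.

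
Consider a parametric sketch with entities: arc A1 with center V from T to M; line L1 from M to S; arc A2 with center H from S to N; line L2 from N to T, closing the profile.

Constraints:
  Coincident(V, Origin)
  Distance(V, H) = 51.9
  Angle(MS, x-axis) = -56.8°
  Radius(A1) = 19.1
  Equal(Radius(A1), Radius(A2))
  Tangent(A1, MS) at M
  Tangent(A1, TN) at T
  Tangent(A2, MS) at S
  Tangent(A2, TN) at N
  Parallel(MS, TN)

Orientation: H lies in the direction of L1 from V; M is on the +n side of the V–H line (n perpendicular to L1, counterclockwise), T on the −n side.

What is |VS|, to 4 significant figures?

55.30

The slot axis is L1's direction at -56.8°, so u = (cos -56.8°, sin -56.8°) = (0.5476, -0.8368) and n = (−sin -56.8°, cos -56.8°) = (0.8368, 0.5476). V is at the origin and H lies 51.9 along u from V, so H = 51.9·u = (28.42, -43.43). Tangency of A1 to both parallel lines with radius 19.1 puts M and T at V ± 19.1·n: M = (15.98, 10.46), T = (-15.98, -10.46). Equal radii place S and N the same way about H: S = H + 19.1·n = (44.40, -32.97), N = H − 19.1·n = (12.44, -53.89). Then |VS| = |S − V| = 55.30.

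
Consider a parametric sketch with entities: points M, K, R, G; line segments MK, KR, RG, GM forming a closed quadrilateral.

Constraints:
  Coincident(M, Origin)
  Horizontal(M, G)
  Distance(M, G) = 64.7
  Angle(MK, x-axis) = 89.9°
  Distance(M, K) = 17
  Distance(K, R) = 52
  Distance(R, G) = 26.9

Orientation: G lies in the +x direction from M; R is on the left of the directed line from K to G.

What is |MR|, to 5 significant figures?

56.721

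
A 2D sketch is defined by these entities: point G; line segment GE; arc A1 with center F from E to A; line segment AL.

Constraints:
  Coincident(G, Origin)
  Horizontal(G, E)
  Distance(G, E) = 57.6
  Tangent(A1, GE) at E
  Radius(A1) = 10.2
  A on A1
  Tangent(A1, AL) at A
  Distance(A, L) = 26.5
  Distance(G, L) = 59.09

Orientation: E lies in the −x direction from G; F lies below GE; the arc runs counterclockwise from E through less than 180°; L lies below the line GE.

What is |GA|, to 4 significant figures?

67.21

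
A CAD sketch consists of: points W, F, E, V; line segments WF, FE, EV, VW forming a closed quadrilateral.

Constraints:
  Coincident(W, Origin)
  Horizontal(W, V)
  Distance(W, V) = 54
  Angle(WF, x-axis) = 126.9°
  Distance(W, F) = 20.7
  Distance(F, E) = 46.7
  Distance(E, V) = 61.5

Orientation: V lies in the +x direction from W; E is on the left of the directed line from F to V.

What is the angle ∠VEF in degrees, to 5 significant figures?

77.162°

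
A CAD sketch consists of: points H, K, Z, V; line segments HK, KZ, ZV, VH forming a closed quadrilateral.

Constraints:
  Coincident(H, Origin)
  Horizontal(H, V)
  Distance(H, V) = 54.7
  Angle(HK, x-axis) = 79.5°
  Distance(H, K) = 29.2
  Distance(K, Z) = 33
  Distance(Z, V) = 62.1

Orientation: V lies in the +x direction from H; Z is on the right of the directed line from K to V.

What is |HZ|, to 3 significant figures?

7.58

Checks: |KZ| = 33.00 ✓; |ZV| = 62.10 ✓.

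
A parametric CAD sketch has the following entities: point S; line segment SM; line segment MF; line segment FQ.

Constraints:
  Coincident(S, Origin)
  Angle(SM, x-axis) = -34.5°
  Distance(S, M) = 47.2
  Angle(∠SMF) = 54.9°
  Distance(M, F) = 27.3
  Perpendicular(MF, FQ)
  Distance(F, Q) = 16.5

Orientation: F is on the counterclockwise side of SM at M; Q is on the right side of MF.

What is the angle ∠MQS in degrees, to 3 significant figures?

58.7°

S is at the origin; SM runs at -34.5° with length 47.2, so M = 47.2·(cos -34.5°, sin -34.5°) = (38.9, -26.7). ∠SMF = 54.9°, so MF runs at -34.5° + (180° − 54.9°) = 90.6° from the x-axis; with |MF| = 27.3, F = M + 27.3·(cos 90.6°, sin 90.6°) = (38.6, 0.564). MF is perpendicular to FQ; with |FQ| = 16.5 on the right of MF, Q = F + 16.5·(1.00, 0.0105) = (55.1, 0.737). Then cos ∠MQS = QM·QS / (|QM||QS|), giving 58.7°.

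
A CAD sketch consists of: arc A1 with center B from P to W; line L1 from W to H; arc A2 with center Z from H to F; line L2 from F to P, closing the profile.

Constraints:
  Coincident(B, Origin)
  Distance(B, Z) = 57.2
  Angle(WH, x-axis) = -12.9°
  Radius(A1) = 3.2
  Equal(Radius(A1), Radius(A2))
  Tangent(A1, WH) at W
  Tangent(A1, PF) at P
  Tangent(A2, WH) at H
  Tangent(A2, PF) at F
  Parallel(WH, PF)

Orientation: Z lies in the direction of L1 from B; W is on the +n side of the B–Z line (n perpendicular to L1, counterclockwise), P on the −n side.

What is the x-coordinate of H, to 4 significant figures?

56.47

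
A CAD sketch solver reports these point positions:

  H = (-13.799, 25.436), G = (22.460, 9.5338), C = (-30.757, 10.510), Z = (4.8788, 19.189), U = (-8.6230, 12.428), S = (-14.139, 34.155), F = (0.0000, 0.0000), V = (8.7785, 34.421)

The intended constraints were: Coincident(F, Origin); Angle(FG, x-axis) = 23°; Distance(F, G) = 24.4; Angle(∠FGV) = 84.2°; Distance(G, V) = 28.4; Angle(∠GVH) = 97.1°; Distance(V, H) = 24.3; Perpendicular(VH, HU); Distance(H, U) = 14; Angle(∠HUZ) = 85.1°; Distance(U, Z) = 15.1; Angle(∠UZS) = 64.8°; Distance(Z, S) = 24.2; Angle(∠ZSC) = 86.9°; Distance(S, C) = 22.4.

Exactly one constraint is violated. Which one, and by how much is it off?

Distance(S, C) = 22.4 — off by 6.50.

F = (0.00, 0.00) ✓; FG at 23.00° ✓; |FG| = 24.40 ✓; ∠FGV = 84.20° ✓; |GV| = 28.40 ✓; ∠GVH = 97.10° ✓; |VH| = 24.30 ✓; ∠(VH, HU) = 90.00° ✓; |HU| = 14.00 ✓; ∠HUZ = 85.10° ✓; |UZ| = 15.10 ✓; ∠UZS = 64.80° ✓; |ZS| = 24.20 ✓; ∠ZSC = 86.90° ✓; |SC| = 28.90 ✗.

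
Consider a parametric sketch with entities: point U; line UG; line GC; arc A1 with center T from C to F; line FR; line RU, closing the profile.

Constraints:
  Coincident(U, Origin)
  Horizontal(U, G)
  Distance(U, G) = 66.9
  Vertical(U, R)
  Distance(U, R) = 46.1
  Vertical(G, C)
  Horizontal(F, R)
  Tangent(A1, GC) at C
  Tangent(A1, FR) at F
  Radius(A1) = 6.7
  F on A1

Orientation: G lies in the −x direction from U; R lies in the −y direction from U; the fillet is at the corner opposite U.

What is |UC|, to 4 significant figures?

77.64

U is at the origin; U and G share the same y with |UG| = 66.9 and G on the −x side, so G = (-66.90, 0.000). UR is vertical with |UR| = 46.1 and R on the −y side, so R = (0.000, -46.10). The virtual corner opposite U is at (-66.90, -46.10). Tangency of A1 to GC means the radius TC is perpendicular to GC and the tangent condition forces TF to be normal to FR, with radius 6.7, so the center T sits 6.7 in from both sides at T = (-60.20, -39.40). That places the tangent points at C = (-66.90, -39.40) on GC and F = (-60.20, -46.10) on FR. Then |UC| = |C − U| = 77.64.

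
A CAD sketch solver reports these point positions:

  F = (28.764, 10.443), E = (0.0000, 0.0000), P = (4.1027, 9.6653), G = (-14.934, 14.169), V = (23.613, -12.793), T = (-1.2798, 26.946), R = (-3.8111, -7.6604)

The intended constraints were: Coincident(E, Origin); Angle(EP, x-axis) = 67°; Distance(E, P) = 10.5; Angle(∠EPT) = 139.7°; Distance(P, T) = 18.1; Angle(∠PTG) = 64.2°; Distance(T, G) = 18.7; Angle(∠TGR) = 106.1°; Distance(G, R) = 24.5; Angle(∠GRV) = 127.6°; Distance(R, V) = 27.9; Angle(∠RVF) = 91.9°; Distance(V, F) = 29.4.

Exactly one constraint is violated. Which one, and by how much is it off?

Distance(V, F) = 29.4 — off by 5.60.

E = (0.00, 0.00) ✓; EP at 67.00° ✓; |EP| = 10.50 ✓; ∠EPT = 139.7° ✓; |PT| = 18.10 ✓; ∠PTG = 64.20° ✓; |TG| = 18.70 ✓; ∠TGR = 106.1° ✓; |GR| = 24.50 ✓; ∠GRV = 127.6° ✓; |RV| = 27.90 ✓; ∠RVF = 91.90° ✓; |VF| = 23.80 ✗.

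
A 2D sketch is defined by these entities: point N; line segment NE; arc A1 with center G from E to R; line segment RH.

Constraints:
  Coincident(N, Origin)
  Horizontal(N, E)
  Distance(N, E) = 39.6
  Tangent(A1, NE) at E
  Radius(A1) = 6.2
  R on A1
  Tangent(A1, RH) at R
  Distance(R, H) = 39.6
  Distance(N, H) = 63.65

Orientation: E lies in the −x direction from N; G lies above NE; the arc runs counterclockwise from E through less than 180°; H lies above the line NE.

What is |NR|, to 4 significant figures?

34.51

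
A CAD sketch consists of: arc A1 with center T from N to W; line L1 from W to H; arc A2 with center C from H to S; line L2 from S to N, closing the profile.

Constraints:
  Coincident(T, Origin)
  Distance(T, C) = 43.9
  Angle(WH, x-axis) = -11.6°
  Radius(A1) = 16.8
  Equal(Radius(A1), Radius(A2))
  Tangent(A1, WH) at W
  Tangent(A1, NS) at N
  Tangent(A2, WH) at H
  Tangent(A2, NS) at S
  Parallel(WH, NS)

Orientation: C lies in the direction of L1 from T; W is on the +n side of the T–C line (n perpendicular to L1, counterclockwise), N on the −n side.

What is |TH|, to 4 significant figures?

47.00

The slot axis is L1's direction at -11.6°, so u = (cos -11.6°, sin -11.6°) = (0.9796, -0.2011) and n = (−sin -11.6°, cos -11.6°) = (0.2011, 0.9796). T is at the origin and C lies 43.9 along u from T, so C = 43.9·u = (43.00, -8.827). Tangency of A1 to both parallel lines with radius 16.8 puts W and N at T ± 16.8·n: W = (3.378, 16.46), N = (-3.378, -16.46). Equal radii place H and S the same way about C: H = C + 16.8·n = (46.38, 7.630), S = C − 16.8·n = (39.63, -25.28). Then |TH| = |H − T| = 47.00.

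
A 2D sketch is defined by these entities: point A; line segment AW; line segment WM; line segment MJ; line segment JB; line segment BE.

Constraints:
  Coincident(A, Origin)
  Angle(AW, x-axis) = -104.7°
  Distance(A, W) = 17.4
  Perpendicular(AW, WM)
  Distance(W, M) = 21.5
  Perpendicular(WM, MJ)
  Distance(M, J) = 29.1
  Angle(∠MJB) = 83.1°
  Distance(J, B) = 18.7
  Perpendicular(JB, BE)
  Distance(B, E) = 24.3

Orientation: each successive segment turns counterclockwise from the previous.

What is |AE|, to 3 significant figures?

15.8

∠MJB = 83.1° gives JB at 172° from the x-axis; with |JB| = 18.7, B = (5.24, 8.40). JB ⟂ BE, so BE runs at -97.8°; with |BE| = 24.3, E = (1.94, -15.7). Then |AE| = |E − A| = 15.8.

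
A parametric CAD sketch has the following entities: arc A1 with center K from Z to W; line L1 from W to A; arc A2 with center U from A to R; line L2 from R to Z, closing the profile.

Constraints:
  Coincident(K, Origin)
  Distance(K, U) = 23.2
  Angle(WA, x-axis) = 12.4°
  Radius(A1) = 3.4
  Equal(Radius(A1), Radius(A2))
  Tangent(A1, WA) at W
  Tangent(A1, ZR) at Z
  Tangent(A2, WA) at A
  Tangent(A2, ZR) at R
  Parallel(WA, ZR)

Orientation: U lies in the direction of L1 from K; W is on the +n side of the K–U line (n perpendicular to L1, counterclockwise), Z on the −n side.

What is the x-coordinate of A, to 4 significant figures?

21.93

The slot axis is L1's direction at 12.4°, so u = (cos 12.4°, sin 12.4°) = (0.9767, 0.2147) and n = (−sin 12.4°, cos 12.4°) = (-0.2147, 0.9767). K is at the origin and U lies 23.2 along u from K, so U = 23.2·u = (22.66, 4.982). Tangency of A1 to both parallel lines with radius 3.4 puts W and Z at K ± 3.4·n: W = (-0.7301, 3.321), Z = (0.7301, -3.321). Equal radii place A and R the same way about U: A = U + 3.4·n = (21.93, 8.303), R = U − 3.4·n = (23.39, 1.661). So A.x = 21.93.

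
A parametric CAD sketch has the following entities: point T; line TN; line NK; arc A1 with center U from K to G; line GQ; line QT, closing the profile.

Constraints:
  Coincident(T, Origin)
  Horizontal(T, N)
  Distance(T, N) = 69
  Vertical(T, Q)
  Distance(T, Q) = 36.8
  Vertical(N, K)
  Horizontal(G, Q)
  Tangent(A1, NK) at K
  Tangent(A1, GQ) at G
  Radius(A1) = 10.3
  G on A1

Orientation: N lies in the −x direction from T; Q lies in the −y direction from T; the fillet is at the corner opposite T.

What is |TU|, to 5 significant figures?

64.405

T is at the origin; T and N share the same y with |TN| = 69.0 and N on the −x side, so N = (-69.000, 0.0000). T and Q share the same x with |TQ| = 36.8 and Q on the −y side, so Q = (0.0000, -36.800). The virtual corner opposite T is at (-69.000, -36.800). A1 meets NK tangentially, so UK is at right angles to NK and the tangent condition forces UG to be normal to GQ, with radius 10.3, so the center U sits 10.3 in from both sides at U = (-58.700, -26.500). Then |TU| = |U − T| = 64.405.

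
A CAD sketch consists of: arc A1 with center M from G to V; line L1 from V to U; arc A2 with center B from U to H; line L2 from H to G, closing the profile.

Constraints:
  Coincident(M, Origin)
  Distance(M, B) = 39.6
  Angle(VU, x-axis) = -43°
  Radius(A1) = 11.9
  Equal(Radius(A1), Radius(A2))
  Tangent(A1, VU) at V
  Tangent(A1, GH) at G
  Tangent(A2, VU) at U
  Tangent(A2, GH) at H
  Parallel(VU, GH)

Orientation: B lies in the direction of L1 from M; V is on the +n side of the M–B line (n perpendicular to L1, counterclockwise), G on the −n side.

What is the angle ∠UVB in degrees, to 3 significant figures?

16.7°

Tangency of A1 to both parallel lines with radius 11.9 puts V and G at M ± 11.9·n: V = (8.12, 8.70), G = (-8.12, -8.70). Equal radii place U and H the same way about B: U = B + 11.9·n = (37.1, -18.3), H = B − 11.9·n = (20.8, -35.7). Then cos ∠UVB = VU·VB / (|VU||VB|), giving 16.7°.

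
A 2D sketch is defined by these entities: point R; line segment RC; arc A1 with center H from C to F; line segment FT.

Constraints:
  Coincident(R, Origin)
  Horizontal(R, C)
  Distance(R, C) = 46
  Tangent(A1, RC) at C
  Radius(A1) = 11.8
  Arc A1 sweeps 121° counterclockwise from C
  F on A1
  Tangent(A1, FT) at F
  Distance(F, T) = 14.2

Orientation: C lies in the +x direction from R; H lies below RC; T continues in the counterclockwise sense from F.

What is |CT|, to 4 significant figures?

30.18

On A1, C sits at bearing 90° from H; a 121° counterclockwise sweep puts F at bearing 211°, so F = H + 11.8·(cos 211°, sin 211°) = (35.89, -17.88). A1 meets FT tangentially, so HF is at right angles to FT, so FT runs along (−sin 211°, cos 211°); with |FT| = 14.2, T = (43.20, -30.05). Then |CT| = |T − C| = 30.18.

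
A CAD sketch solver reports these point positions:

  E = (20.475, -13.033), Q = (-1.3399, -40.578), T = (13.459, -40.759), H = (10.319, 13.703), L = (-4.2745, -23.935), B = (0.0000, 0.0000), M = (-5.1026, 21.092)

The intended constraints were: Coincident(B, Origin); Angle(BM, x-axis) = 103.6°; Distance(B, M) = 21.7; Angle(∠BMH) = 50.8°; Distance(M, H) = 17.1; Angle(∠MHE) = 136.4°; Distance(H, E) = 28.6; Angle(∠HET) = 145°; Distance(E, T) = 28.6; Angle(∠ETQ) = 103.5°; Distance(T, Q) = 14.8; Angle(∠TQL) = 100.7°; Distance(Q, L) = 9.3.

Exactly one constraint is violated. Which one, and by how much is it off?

Distance(Q, L) = 9.3 — off by 7.60.

B = (0.00, 0.00) ✓; BM at 103.6° ✓; |BM| = 21.70 ✓; ∠BMH = 50.80° ✓; |MH| = 17.10 ✓; ∠MHE = 136.4° ✓; |HE| = 28.60 ✓; ∠HET = 145.0° ✓; |ET| = 28.60 ✓; ∠ETQ = 103.5° ✓; |TQ| = 14.80 ✓; ∠TQL = 100.7° ✓; |QL| = 16.90 ✗.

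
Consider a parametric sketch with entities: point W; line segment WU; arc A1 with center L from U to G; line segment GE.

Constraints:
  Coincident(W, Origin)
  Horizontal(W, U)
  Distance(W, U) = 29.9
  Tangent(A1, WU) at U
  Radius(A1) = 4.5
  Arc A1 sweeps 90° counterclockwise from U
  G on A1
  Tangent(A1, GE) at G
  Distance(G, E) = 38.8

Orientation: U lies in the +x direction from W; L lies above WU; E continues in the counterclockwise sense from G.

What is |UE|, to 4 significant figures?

43.53

W is at the origin; WU is horizontal with |WU| = 29.9 and U on the +x side, so U = (29.90, 0.000). A1 meets WU tangentially, so LU is at right angles to WU, so L = U + (0, 4.5) = (29.90, 4.500). On A1, U sits at bearing -90° from L; a 90° counterclockwise sweep puts G at bearing 0°, so G = L + 4.5·(cos 0°, sin 0°) = (34.40, 4.500). Tangency of A1 to GE means the radius LG is perpendicular to GE, so GE runs along (−sin 0°, cos 0°); with |GE| = 38.8, E = (34.40, 43.30). Then |UE| = |E − U| = 43.53.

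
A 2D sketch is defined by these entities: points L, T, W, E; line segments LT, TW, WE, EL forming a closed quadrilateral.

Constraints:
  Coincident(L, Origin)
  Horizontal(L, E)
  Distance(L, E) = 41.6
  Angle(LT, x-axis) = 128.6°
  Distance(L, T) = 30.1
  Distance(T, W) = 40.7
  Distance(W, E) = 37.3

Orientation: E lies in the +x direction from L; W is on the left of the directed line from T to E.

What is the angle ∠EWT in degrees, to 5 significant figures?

112.28°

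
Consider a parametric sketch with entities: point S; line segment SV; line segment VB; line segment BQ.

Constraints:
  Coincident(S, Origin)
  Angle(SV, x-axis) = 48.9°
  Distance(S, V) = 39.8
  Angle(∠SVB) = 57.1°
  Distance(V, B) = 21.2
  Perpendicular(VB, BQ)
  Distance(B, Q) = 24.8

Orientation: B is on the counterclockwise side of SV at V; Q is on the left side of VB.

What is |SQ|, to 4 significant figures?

8.627

∠SVB = 57.1°, so VB runs at 48.9° + (180° − 57.1°) = 171.8° from the x-axis; with |VB| = 21.2, B = V + 21.2·(cos 171.8°, sin 171.8°) = (5.180, 33.02). VB is perpendicular to BQ; with |BQ| = 24.8 on the left of VB, Q = B + 24.8·(-0.1426, -0.9898) = (1.643, 8.469). Then |SQ| = |Q − S| = 8.627.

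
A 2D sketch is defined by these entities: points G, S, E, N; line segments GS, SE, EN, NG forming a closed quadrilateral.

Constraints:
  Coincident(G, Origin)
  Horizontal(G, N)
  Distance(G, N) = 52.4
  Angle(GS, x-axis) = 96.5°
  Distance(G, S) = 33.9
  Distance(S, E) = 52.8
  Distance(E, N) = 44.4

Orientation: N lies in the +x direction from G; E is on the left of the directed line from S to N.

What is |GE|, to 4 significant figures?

65.17

Checks: |SE| = 52.80 ✓; |EN| = 44.40 ✓.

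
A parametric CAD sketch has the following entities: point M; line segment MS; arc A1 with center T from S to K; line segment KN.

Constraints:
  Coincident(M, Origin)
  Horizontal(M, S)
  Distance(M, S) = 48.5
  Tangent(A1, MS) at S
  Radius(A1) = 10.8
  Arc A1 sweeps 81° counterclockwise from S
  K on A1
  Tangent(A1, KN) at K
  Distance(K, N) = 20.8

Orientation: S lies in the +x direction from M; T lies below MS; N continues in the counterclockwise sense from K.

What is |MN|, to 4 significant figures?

45.55

M is at the origin; MS is horizontal with |MS| = 48.5 and S on the +x side, so S = (48.50, 0.000). Tangency of A1 to MS means the radius TS is perpendicular to MS, so T = S + (0, -10.8) = (48.50, -10.80). On A1, S sits at bearing 90° from T; an 81° counterclockwise sweep puts K at bearing 171°, so K = T + 10.8·(cos 171°, sin 171°) = (37.83, -9.111). Tangency of A1 to KN means the radius TK is perpendicular to KN, so KN runs along (−sin 171°, cos 171°); with |KN| = 20.8, N = (34.58, -29.65). Then |MN| = |N − M| = 45.55.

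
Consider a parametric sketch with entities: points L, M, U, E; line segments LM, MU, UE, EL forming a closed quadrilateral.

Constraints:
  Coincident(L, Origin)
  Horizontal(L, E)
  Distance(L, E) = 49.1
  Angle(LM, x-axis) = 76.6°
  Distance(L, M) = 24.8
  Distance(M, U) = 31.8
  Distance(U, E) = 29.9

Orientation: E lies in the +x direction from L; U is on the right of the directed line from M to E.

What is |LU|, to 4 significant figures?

20.06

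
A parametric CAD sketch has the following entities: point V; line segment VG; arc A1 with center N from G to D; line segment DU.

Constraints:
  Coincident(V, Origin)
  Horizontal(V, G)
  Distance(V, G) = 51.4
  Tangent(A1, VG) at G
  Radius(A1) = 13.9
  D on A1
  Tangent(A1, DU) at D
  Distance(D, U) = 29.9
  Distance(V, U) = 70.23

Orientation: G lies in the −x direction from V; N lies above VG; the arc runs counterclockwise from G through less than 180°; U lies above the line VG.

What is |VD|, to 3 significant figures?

43.8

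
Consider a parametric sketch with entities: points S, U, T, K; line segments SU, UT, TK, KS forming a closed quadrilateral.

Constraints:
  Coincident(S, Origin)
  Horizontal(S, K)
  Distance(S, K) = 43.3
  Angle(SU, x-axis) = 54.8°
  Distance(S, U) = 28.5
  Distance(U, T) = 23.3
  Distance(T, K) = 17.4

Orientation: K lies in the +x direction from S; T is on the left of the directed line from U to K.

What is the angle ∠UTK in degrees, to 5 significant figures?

121.10°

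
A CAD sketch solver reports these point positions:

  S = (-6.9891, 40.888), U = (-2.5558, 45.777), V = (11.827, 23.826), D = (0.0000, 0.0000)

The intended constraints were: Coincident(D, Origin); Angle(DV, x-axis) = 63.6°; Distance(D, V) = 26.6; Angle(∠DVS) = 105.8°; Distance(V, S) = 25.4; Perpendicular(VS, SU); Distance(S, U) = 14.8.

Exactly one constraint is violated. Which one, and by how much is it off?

Distance(S, U) = 14.8 — off by 8.20.

D = (0.00, 0.00) ✓; DV at 63.60° ✓; |DV| = 26.60 ✓; ∠DVS = 105.8° ✓; |VS| = 25.40 ✓; ∠(VS, SU) = 90.00° ✓; |SU| = 6.600 ✗.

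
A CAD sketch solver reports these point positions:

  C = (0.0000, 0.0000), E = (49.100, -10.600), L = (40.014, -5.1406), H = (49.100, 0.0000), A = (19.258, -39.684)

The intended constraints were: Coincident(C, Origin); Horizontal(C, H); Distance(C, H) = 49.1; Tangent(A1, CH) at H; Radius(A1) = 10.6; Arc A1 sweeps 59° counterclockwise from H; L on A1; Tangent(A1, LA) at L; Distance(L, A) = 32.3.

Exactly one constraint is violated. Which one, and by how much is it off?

Distance(L, A) = 32.3 — off by 8.00.

C = (0.00, 0.00) ✓; C.y = 0.00, H.y = 0.00 ✓; |CH| = 49.10 ✓; ∠(EH, HC) = 90.00° ✓; |EH| = 10.60 ✓; bearing(E→L) − bearing(E→H) = 59.00° ✓; |EL| = 10.60 ✓; ∠(EL, LA) = 90.00° ✓; |LA| = 40.30 ✗.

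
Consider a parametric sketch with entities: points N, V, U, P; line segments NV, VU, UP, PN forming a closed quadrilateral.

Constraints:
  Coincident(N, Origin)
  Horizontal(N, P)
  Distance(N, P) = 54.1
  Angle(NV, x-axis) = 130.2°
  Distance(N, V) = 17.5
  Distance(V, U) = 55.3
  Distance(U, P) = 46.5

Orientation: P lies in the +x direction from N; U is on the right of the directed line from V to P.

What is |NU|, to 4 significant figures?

37.91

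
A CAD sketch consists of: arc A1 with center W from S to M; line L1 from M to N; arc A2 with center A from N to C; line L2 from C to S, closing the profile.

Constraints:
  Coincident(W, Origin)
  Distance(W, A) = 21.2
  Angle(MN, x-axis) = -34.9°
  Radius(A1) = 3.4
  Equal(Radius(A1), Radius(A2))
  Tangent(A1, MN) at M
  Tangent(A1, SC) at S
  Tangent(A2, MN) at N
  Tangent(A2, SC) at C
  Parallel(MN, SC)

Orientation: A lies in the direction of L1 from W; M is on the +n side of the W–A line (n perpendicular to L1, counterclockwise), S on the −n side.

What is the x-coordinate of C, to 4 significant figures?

15.44

Tangency of A1 to both parallel lines with radius 3.4 puts M and S at W ± 3.4·n: M = (1.945, 2.789), S = (-1.945, -2.789). Equal radii place N and C the same way about A: N = A + 3.4·n = (19.33, -9.341), C = A − 3.4·n = (15.44, -14.92). So C.x = 15.44.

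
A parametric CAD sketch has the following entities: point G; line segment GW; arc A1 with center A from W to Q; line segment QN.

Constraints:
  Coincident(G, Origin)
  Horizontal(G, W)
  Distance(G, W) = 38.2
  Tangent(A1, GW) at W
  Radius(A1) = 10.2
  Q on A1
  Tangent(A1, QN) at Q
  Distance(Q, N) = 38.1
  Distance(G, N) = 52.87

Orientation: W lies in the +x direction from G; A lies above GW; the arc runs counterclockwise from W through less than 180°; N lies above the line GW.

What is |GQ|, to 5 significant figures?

49.200

Checks: |AQ| = 10.20 ✓; ∠(AQ, QN) = 90.00° ✓; |QN| = 38.10 ✓; |GN| = 52.87 ✓.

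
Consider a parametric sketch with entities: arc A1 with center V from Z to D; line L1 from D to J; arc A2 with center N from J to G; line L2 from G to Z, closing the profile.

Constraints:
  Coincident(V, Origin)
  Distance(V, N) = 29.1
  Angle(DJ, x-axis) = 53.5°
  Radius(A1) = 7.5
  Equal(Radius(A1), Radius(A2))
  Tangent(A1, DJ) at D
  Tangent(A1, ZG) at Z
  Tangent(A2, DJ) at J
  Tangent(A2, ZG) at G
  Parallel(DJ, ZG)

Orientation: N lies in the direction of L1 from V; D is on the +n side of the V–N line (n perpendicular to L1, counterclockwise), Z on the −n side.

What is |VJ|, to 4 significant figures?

30.05

Tangency of A1 to both parallel lines with radius 7.5 puts D and Z at V ± 7.5·n: D = (-6.029, 4.461), Z = (6.029, -4.461). Equal radii place J and G the same way about N: J = N + 7.5·n = (11.28, 27.85), G = N − 7.5·n = (23.34, 18.93). Then |VJ| = |J − V| = 30.05.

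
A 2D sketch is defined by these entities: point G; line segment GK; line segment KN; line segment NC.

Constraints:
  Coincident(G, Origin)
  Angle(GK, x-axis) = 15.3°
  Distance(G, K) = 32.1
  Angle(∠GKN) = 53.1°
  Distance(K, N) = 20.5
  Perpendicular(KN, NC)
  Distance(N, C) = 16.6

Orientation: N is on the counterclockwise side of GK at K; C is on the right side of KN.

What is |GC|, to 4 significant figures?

42.29

G is at the origin; GK runs at 15.3° with length 32.1, so K = 32.1·(cos 15.3°, sin 15.3°) = (30.96, 8.470). ∠GKN = 53.1°, so KN runs at 15.3° + (180° − 53.1°) = 142.2° from the x-axis; with |KN| = 20.5, N = K + 20.5·(cos 142.2°, sin 142.2°) = (14.76, 21.03). The perpendicularity gives NC at right angles to KN; with |NC| = 16.6 on the right of KN, C = N + 16.6·(0.6129, 0.7902) = (24.94, 34.15). Then |GC| = |C − G| = 42.29.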